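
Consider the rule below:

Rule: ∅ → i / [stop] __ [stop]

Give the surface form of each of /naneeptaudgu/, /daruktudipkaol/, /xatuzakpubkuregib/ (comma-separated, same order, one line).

naneepitaudigu, darukitudipikaol, xatuzakipubikuregib

/naneeptaudgu/: /p/ and /t/ form a stop–stop cluster, so [i] is inserted between them. /d/ and /g/ form a stop–stop cluster, so [i] is inserted between them. → [naneepitaudigu].
/daruktudipkaol/: /k/ and /t/ form a stop–stop cluster, so [i] is inserted between them. /p/ and /k/ form a stop–stop cluster, so [i] is inserted between them. → [darukitudipikaol].
/xatuzakpubkuregib/: /k/ and /p/ form a stop–stop cluster, so [i] is inserted between them. /b/ and /k/ form a stop–stop cluster, so [i] is inserted between them. → [xatuzakipubikuregib].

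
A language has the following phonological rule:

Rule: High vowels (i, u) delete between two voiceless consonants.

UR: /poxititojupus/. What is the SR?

/i/ is a high vowel flanked by voiceless consonants /x/ and /t/, so it deletes.
/i/ is a high vowel flanked by voiceless consonants /t/ and /t/, so it deletes.
/u/ is a high vowel flanked by voiceless consonants /p/ and /s/, so it deletes.
Surface form: [poxttojups].

poxttojups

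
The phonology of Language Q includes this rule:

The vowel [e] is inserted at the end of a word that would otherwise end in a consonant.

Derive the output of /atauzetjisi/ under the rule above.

atauzetjisi

No segment of /atauzetjisi/ meets the structural description of the rule, so the form surfaces unchanged.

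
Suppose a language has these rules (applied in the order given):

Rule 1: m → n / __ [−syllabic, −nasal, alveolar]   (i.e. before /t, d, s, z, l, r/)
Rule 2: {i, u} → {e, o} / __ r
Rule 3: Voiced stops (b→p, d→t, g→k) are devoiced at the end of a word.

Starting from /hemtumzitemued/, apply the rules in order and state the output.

hentunzitemuet

Rule 1 (nasal place assimilation): /m/ precedes the alveolar consonant /t/, so it assimilates in place to [n]. /m/ precedes the alveolar consonant /z/, so it assimilates in place to [n]. /hemtumzitemued/ → hentunzitemued.
Rule 2 (pre-rhotic lowering): no segment meets the environment; /hentunzitemued/ is unchanged.
Rule 3 (final devoicing): /d/ is a voiced stop in word-final position, so it devoices to [t]. /hentunzitemued/ → hentunzitemuet.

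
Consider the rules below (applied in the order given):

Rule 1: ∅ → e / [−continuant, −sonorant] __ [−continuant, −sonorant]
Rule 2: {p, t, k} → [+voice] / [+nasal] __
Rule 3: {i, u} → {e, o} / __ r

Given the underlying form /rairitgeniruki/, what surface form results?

raeritegeneruki

Rule 1 (stop-cluster e-epenthesis): /t/ and /g/ form a stop–stop cluster, so [e] is inserted between them. /rairitgeniruki/ → rairitegeniruki.
Rule 2 (post-nasal voicing): no segment meets the environment; /rairitegeniruki/ is unchanged.
Rule 3 (pre-rhotic lowering): /i/ is a high vowel immediately before /r/, so it lowers to [e]. /i/ is a high vowel immediately before /r/, so it lowers to [e]. /rairitegeniruki/ → raeritegeneruki.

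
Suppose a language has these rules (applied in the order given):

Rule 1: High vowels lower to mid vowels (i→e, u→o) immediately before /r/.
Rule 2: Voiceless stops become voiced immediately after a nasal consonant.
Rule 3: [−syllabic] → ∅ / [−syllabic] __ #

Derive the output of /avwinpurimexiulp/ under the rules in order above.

avwinborimexiul

Rule 1 (pre-rhotic lowering): /u/ is a high vowel immediately before /r/, so it lowers to [o]. /avwinpurimexiulp/ → avwinporimexiulp.
Rule 2 (post-nasal voicing): /p/ is a voiceless stop immediately after the nasal /n/, so it voices to [b]. /avwinporimexiulp/ → avwinborimexiulp.
Rule 3 (final cluster simplification): /p/ is the second consonant of a word-final cluster /lp/, so it deletes. /avwinborimexiulp/ → avwinborimexiul.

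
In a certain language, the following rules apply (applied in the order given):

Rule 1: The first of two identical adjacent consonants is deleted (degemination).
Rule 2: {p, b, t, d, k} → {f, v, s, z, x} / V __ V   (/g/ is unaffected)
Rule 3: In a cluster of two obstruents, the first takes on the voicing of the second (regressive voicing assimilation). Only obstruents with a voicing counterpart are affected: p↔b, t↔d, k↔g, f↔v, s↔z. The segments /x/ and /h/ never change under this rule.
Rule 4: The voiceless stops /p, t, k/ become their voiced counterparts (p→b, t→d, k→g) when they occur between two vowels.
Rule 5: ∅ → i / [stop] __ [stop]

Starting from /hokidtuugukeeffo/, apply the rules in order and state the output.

hoxitituuguxeefo

Rule 1 (degemination): /ff/ is a geminate; the first /f/ deletes. /hokidtuugukeeffo/ → hokidtuugukeefo.
Rule 2 (intervocalic spirantization): /k/ is a stop between vowels /o/ and /i/, so it spirantizes to the fricative [x]. /k/ is a stop between vowels /u/ and /e/, so it spirantizes to the fricative [x]. /hokidtuugukeefo/ → hoxidtuuguxeefo.
Rule 3 (regressive voicing assimilation): /d/ precedes the voiceless obstruent /t/, so it devoices to [t] by assimilation. /hoxidtuuguxeefo/ → hoxittuuguxeefo.
Rule 4 (intervocalic voicing): no segment meets the environment; /hoxittuuguxeefo/ is unchanged.
Rule 5 (stop-cluster i-epenthesis): /t/ and /t/ form a stop–stop cluster, so [i] is inserted between them. /hoxittuuguxeefo/ → hoxitituuguxeefo.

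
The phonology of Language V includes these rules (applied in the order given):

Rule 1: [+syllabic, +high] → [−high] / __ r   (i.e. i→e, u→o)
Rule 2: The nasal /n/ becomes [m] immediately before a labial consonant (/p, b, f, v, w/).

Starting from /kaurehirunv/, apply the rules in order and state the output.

kaoreherumv

Rule 1 (pre-rhotic lowering): /u/ is a high vowel immediately before /r/, so it lowers to [o]. /i/ is a high vowel immediately before /r/, so it lowers to [e]. /kaurehirunv/ → kaoreherunv.
Rule 2 (nasal place assimilation): /n/ precedes the labial consonant /v/, so it assimilates in place to [m]. /kaoreherunv/ → kaoreherumv.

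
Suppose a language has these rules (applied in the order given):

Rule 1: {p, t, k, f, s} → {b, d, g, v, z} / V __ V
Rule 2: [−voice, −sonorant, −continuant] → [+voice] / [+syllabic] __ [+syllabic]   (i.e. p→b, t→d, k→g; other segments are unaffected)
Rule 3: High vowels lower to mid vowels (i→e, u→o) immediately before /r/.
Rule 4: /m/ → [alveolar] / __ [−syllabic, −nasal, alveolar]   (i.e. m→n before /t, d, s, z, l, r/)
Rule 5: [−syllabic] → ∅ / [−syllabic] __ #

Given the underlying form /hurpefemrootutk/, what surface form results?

Rule 1 (intervocalic voicing): /f/ is a voiceless obstruent between vowels /e/ and /e/, so it voices to [v]. /t/ is a voiceless obstruent between vowels /o/ and /u/, so it voices to [d]. /hurpefemrootutk/ → hurpevemroodutk.
Rule 2 (intervocalic voicing): no segment meets the environment; /hurpevemroodutk/ is unchanged.
Rule 3 (pre-rhotic lowering): /u/ is a high vowel immediately before /r/, so it lowers to [o]. /hurpevemroodutk/ → horpevemroodutk.
Rule 4 (nasal place assimilation): /m/ precedes the alveolar consonant /r/, so it assimilates in place to [n]. /horpevemroodutk/ → horpevenroodutk.
Rule 5 (final cluster simplification): /k/ is the second consonant of a word-final cluster /tk/, so it deletes. /horpevenroodutk/ → horpevenroodut.

horpevenroodut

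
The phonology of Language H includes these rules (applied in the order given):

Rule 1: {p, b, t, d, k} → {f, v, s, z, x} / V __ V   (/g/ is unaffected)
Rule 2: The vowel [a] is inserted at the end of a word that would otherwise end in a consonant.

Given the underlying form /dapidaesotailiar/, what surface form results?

dafizaesosailiara

Rule 1 (intervocalic spirantization): /p/ is a stop between vowels /a/ and /i/, so it spirantizes to the fricative [f]. /d/ is a stop between vowels /i/ and /a/, so it spirantizes to the fricative [z]. /t/ is a stop between vowels /o/ and /a/, so it spirantizes to the fricative [s]. /dapidaesotailiar/ → dafizaesosailiar.
Rule 2 (final a-epenthesis): the form ends in the consonant /r/, so [a] is inserted word-finally. /dafizaesosailiar/ → dafizaesosailiara.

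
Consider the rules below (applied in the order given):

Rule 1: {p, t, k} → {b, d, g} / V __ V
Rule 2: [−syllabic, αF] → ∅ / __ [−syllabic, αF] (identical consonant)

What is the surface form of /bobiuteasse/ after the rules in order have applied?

bobiudease

Rule 1 (intervocalic voicing): /t/ is a voiceless stop between vowels /u/ and /e/, so it voices to [d]. /bobiuteasse/ → bobiudeasse.
Rule 2 (degemination): /ss/ is a geminate; the first /s/ deletes. /bobiudeasse/ → bobiudease.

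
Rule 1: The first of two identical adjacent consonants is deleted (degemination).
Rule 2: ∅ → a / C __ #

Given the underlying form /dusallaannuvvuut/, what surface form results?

Rule 1 (degemination): /ll/ is a geminate; the first /l/ deletes. /nn/ is a geminate; the first /n/ deletes. /vv/ is a geminate; the first /v/ deletes. /dusallaannuvvuut/ → dusalaanuvuut.
Rule 2 (final a-epenthesis): the form ends in the consonant /t/, so [a] is inserted word-finally. /dusalaanuvuut/ → dusalaanuvuuta.

dusalaanuvuuta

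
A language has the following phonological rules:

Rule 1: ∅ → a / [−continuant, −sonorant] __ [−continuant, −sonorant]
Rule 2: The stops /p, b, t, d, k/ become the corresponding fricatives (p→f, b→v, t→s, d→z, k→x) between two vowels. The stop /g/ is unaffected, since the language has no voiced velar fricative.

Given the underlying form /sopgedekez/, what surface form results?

Rule 1 (stop-cluster a-epenthesis): /p/ and /g/ form a stop–stop cluster, so [a] is inserted between them. /sopgedekez/ → sopagedekez.
Rule 2 (intervocalic spirantization): /p/ is a stop between vowels /o/ and /a/, so it spirantizes to the fricative [f]. /d/ is a stop between vowels /e/ and /e/, so it spirantizes to the fricative [z]. /k/ is a stop between vowels /e/ and /e/, so it spirantizes to the fricative [x]. /sopagedekez/ → sofagezexez.

sofagezexez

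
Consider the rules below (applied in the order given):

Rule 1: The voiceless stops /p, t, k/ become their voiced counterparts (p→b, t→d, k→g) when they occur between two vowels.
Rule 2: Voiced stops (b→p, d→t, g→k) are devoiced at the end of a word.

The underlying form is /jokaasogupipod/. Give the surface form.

jogaasogubibot

Rule 1 (intervocalic voicing): /k/ is a voiceless stop between vowels /o/ and /a/, so it voices to [g]. /p/ is a voiceless stop between vowels /u/ and /i/, so it voices to [b]. /p/ is a voiceless stop between vowels /i/ and /o/, so it voices to [b]. /jokaasogupipod/ → jogaasogubibod.
Rule 2 (final devoicing): /d/ is a voiced stop in word-final position, so it devoices to [t]. /jogaasogubibod/ → jogaasogubibot.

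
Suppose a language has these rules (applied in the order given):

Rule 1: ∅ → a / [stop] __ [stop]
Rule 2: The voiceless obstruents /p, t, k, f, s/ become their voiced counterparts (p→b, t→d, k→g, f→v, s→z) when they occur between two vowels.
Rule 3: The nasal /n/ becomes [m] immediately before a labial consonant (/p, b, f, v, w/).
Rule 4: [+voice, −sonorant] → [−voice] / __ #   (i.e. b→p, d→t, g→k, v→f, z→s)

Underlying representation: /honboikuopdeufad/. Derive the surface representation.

Rule 1 (stop-cluster a-epenthesis): /p/ and /d/ form a stop–stop cluster, so [a] is inserted between them. /honboikuopdeufad/ → honboikuopadeufad.
Rule 2 (intervocalic voicing): /k/ is a voiceless obstruent between vowels /i/ and /u/, so it voices to [g]. /p/ is a voiceless obstruent between vowels /o/ and /a/, so it voices to [b]. /f/ is a voiceless obstruent between vowels /u/ and /a/, so it voices to [v]. /honboikuopadeufad/ → honboiguobadeuvad.
Rule 3 (nasal place assimilation): /n/ precedes the labial consonant /b/, so it assimilates in place to [m]. /honboiguobadeuvad/ → homboiguobadeuvad.
Rule 4 (final devoicing): /d/ is a voiced obstruent in word-final position, so it devoices to [t]. /homboiguobadeuvad/ → homboiguobadeuvat.

homboiguobadeuvat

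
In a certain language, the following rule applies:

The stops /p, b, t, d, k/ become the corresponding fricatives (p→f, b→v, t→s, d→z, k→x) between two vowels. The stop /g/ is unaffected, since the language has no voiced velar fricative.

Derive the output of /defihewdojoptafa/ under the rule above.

No segment of /defihewdojoptafa/ meets the structural description of the rule, so the form surfaces unchanged.

defihewdojoptafa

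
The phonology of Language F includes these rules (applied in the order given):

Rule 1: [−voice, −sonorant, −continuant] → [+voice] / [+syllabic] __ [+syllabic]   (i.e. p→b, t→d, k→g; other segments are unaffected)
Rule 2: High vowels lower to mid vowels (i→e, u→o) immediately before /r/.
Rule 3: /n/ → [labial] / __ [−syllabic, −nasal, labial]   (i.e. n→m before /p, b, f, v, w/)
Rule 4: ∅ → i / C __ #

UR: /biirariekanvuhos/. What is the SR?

Rule 1 (intervocalic voicing): /k/ is a voiceless stop between vowels /e/ and /a/, so it voices to [g]. /biirariekanvuhos/ → biirarieganvuhos.
Rule 2 (pre-rhotic lowering): /i/ is a high vowel immediately before /r/, so it lowers to [e]. /biirarieganvuhos/ → bierarieganvuhos.
Rule 3 (nasal place assimilation): /n/ precedes the labial consonant /v/, so it assimilates in place to [m]. /bierarieganvuhos/ → bierariegamvuhos.
Rule 4 (final i-epenthesis): the form ends in the consonant /s/, so [i] is inserted word-finally. /bierariegamvuhos/ → bierariegamvuhosi.

bierariegamvuhosi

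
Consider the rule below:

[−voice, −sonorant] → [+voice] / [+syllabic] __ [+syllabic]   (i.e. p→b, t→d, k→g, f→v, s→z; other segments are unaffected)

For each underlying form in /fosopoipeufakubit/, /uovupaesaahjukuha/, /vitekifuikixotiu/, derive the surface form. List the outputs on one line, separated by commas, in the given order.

fozoboibeuvagubit, uovubaezaahjuguha, videgivuigixodiu

/fosopoipeufakubit/: /s/ is a voiceless obstruent between vowels /o/ and /o/, so it voices to [z]. /p/ is a voiceless obstruent between vowels /o/ and /o/, so it voices to [b]. /p/ is a voiceless obstruent between vowels /i/ and /e/, so it voices to [b]. /f/ is a voiceless obstruent between vowels /u/ and /a/, so it voices to [v]. /k/ is a voiceless obstruent between vowels /a/ and /u/, so it voices to [g]. → [fozoboibeuvagubit].
/uovupaesaahjukuha/: /p/ is a voiceless obstruent between vowels /u/ and /a/, so it voices to [b]. /s/ is a voiceless obstruent between vowels /e/ and /a/, so it voices to [z]. /k/ is a voiceless obstruent between vowels /u/ and /u/, so it voices to [g]. → [uovubaezaahjuguha].
/vitekifuikixotiu/: /t/ is a voiceless obstruent between vowels /i/ and /e/, so it voices to [d]. /k/ is a voiceless obstruent between vowels /e/ and /i/, so it voices to [g]. /f/ is a voiceless obstruent between vowels /i/ and /u/, so it voices to [v]. /k/ is a voiceless obstruent between vowels /i/ and /i/, so it voices to [g]. /t/ is a voiceless obstruent between vowels /o/ and /i/, so it voices to [d]. → [videgivuigixodiu].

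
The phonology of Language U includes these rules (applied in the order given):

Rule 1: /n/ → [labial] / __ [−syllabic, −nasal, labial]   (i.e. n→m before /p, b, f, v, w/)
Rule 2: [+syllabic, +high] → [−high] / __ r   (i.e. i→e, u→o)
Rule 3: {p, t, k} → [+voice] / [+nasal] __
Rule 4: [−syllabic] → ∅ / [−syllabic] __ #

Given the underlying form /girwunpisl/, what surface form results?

Rule 1 (nasal place assimilation): /n/ precedes the labial consonant /p/, so it assimilates in place to [m]. /girwunpisl/ → girwumpisl.
Rule 2 (pre-rhotic lowering): /i/ is a high vowel immediately before /r/, so it lowers to [e]. /girwumpisl/ → gerwumpisl.
Rule 3 (post-nasal voicing): /p/ is a voiceless stop immediately after the nasal /m/, so it voices to [b]. /gerwumpisl/ → gerwumbisl.
Rule 4 (final cluster simplification): /l/ is the second consonant of a word-final cluster /sl/, so it deletes. /gerwumbisl/ → gerwumbis.

gerwumbis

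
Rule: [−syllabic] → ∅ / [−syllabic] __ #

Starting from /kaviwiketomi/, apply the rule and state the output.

kaviwiketomi

No segment of /kaviwiketomi/ meets the structural description of the rule, so the form surfaces unchanged.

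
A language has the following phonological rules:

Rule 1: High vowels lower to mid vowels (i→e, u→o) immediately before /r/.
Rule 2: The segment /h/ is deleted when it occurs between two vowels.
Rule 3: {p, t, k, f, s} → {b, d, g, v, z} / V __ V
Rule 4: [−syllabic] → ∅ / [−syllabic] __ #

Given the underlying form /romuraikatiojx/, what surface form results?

romoraigadioj

Rule 1 (pre-rhotic lowering): /u/ is a high vowel immediately before /r/, so it lowers to [o]. /romuraikatiojx/ → romoraikatiojx.
Rule 2 (intervocalic h-deletion): no segment meets the environment; /romoraikatiojx/ is unchanged.
Rule 3 (intervocalic voicing): /k/ is a voiceless obstruent between vowels /i/ and /a/, so it voices to [g]. /t/ is a voiceless obstruent between vowels /a/ and /i/, so it voices to [d]. /romoraikatiojx/ → romoraigadiojx.
Rule 4 (final cluster simplification): /x/ is the second consonant of a word-final cluster /jx/, so it deletes. /romoraigadiojx/ → romoraigadioj.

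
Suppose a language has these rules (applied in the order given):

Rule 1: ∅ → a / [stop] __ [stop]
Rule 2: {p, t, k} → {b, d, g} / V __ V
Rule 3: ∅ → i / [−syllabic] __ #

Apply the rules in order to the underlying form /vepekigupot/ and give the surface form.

vebegiguboti

Rule 1 (stop-cluster a-epenthesis): no segment meets the environment; /vepekigupot/ is unchanged.
Rule 2 (intervocalic voicing): /p/ is a voiceless stop between vowels /e/ and /e/, so it voices to [b]. /k/ is a voiceless stop between vowels /e/ and /i/, so it voices to [g]. /p/ is a voiceless stop between vowels /u/ and /o/, so it voices to [b]. /vepekigupot/ → vebegigubot.
Rule 3 (final i-epenthesis): the form ends in the consonant /t/, so [i] is inserted word-finally. /vebegigubot/ → vebegiguboti.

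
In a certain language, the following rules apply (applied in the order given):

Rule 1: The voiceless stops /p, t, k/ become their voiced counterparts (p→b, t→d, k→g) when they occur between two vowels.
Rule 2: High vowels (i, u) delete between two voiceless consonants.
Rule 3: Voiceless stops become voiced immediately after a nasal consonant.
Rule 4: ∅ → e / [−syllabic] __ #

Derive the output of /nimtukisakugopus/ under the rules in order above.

nimdugisagugobuse

Rule 1 (intervocalic voicing): /k/ is a voiceless stop between vowels /u/ and /i/, so it voices to [g]. /k/ is a voiceless stop between vowels /a/ and /u/, so it voices to [g]. /p/ is a voiceless stop between vowels /o/ and /u/, so it voices to [b]. /nimtukisakugopus/ → nimtugisagugobus.
Rule 2 (high vowel syncope): no segment meets the environment; /nimtugisagugobus/ is unchanged.
Rule 3 (post-nasal voicing): /t/ is a voiceless stop immediately after the nasal /m/, so it voices to [d]. /nimtugisagugobus/ → nimdugisagugobus.
Rule 4 (final e-epenthesis): the form ends in the consonant /s/, so [e] is inserted word-finally. /nimdugisagugobus/ → nimdugisagugobuse.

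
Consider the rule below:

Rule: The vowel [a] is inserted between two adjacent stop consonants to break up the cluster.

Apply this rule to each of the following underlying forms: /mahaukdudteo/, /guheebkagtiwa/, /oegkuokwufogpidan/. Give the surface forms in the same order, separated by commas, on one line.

mahaukadudateo, guheebakagatiwa, oegakuokwufogapidan

/mahaukdudteo/: /k/ and /d/ form a stop–stop cluster, so [a] is inserted between them. /d/ and /t/ form a stop–stop cluster, so [a] is inserted between them. → [mahaukadudateo].
/guheebkagtiwa/: /b/ and /k/ form a stop–stop cluster, so [a] is inserted between them. /g/ and /t/ form a stop–stop cluster, so [a] is inserted between them. → [guheebakagatiwa].
/oegkuokwufogpidan/: /g/ and /k/ form a stop–stop cluster, so [a] is inserted between them. /g/ and /p/ form a stop–stop cluster, so [a] is inserted between them. → [oegakuokwufogapidan].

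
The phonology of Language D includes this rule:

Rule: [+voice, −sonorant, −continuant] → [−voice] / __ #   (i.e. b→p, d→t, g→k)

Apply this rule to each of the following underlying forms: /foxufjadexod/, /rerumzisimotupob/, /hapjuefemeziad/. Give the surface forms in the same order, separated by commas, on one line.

foxufjadexot, rerumzisimotupop, hapjuefemeziat

/foxufjadexod/: /d/ is a voiced stop in word-final position, so it devoices to [t]. → [foxufjadexot].
/rerumzisimotupob/: /b/ is a voiced stop in word-final position, so it devoices to [p]. → [rerumzisimotupop].
/hapjuefemeziad/: /d/ is a voiced stop in word-final position, so it devoices to [t]. → [hapjuefemeziat].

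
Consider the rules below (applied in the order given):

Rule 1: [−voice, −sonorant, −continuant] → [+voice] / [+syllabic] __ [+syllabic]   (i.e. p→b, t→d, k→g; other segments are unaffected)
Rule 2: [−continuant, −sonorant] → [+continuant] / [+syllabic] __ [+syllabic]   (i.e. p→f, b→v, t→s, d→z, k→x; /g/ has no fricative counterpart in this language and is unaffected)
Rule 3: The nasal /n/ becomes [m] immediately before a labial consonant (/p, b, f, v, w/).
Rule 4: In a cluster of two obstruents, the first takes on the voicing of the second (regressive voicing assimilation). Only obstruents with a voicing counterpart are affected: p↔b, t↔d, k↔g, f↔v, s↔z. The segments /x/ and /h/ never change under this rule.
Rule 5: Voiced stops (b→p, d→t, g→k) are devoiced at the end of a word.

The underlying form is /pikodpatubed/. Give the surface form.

Rule 1 (intervocalic voicing): /k/ is a voiceless stop between vowels /i/ and /o/, so it voices to [g]. /t/ is a voiceless stop between vowels /a/ and /u/, so it voices to [d]. /pikodpatubed/ → pigodpadubed.
Rule 2 (intervocalic spirantization): /d/ is a stop between vowels /a/ and /u/, so it spirantizes to the fricative [z]. /b/ is a stop between vowels /u/ and /e/, so it spirantizes to the fricative [v]. /pigodpadubed/ → pigodpazuved.
Rule 3 (nasal place assimilation): no segment meets the environment; /pigodpazuved/ is unchanged.
Rule 4 (regressive voicing assimilation): /d/ precedes the voiceless obstruent /p/, so it devoices to [t] by assimilation. /pigodpazuved/ → pigotpazuved.
Rule 5 (final devoicing): /d/ is a voiced stop in word-final position, so it devoices to [t]. /pigotpazuved/ → pigotpazuvet.

pigotpazuvet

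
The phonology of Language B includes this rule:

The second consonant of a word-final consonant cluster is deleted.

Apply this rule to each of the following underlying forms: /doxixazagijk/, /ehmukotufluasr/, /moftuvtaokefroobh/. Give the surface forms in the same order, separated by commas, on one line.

doxixazagij, ehmukotufluas, moftuvtaokefroob

/doxixazagijk/: /k/ is the second consonant of a word-final cluster /jk/, so it deletes. → [doxixazagij].
/ehmukotufluasr/: /r/ is the second consonant of a word-final cluster /sr/, so it deletes. → [ehmukotufluas].
/moftuvtaokefroobh/: /h/ is the second consonant of a word-final cluster /bh/, so it deletes. → [moftuvtaokefroob].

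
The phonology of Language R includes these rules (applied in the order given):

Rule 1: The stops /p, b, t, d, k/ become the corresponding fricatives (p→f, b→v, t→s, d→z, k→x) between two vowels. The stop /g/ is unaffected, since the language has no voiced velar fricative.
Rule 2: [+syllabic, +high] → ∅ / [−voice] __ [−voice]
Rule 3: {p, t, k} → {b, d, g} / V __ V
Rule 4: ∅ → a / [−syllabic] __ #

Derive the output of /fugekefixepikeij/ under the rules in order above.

Rule 1 (intervocalic spirantization): /k/ is a stop between vowels /e/ and /e/, so it spirantizes to the fricative [x]. /p/ is a stop between vowels /e/ and /i/, so it spirantizes to the fricative [f]. /k/ is a stop between vowels /i/ and /e/, so it spirantizes to the fricative [x]. /fugekefixepikeij/ → fugexefixefixeij.
Rule 2 (high vowel syncope): /i/ is a high vowel flanked by voiceless consonants /f/ and /x/, so it deletes. /i/ is a high vowel flanked by voiceless consonants /f/ and /x/, so it deletes. /fugexefixefixeij/ → fugexefxefxeij.
Rule 3 (intervocalic voicing): no segment meets the environment; /fugexefxefxeij/ is unchanged.
Rule 4 (final a-epenthesis): the form ends in the consonant /j/, so [a] is inserted word-finally. /fugexefxefxeij/ → fugexefxefxeija.

fugexefxefxeija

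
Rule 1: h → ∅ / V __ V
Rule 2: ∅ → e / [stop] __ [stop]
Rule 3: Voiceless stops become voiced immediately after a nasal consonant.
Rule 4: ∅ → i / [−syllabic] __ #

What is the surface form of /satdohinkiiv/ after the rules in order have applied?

Rule 1 (intervocalic h-deletion): /h/ occurs between vowels /o/ and /i/, so it deletes. /satdohinkiiv/ → satdoinkiiv.
Rule 2 (stop-cluster e-epenthesis): /t/ and /d/ form a stop–stop cluster, so [e] is inserted between them. /satdoinkiiv/ → satedoinkiiv.
Rule 3 (post-nasal voicing): /k/ is a voiceless stop immediately after the nasal /n/, so it voices to [g]. /satedoinkiiv/ → satedoingiiv.
Rule 4 (final i-epenthesis): the form ends in the consonant /v/, so [i] is inserted word-finally. /satedoingiiv/ → satedoingiivi.

satedoingiivi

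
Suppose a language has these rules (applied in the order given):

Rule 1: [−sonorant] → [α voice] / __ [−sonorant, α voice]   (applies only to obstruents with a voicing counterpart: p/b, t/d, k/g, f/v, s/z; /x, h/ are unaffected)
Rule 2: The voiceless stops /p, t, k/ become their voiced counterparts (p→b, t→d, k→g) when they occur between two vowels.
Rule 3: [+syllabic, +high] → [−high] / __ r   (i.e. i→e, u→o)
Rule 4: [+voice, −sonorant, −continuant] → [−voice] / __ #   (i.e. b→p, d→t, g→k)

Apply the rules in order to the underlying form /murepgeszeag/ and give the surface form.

Rule 1 (regressive voicing assimilation): /p/ precedes the voiced obstruent /g/, so it voices to [b] by assimilation. /s/ precedes the voiced obstruent /z/, so it voices to [z] by assimilation. /murepgeszeag/ → murebgezzeag.
Rule 2 (intervocalic voicing): no segment meets the environment; /murebgezzeag/ is unchanged.
Rule 3 (pre-rhotic lowering): /u/ is a high vowel immediately before /r/, so it lowers to [o]. /murebgezzeag/ → morebgezzeag.
Rule 4 (final devoicing): /g/ is a voiced stop in word-final position, so it devoices to [k]. /morebgezzeag/ → morebgezzeak.

morebgezzeak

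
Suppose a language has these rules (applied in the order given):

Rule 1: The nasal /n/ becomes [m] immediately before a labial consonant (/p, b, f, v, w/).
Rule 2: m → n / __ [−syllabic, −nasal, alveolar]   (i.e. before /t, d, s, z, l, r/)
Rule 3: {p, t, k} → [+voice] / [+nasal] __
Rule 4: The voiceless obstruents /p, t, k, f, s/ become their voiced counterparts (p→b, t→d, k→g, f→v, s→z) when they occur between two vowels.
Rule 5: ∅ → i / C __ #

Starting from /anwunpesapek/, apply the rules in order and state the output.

amwumbezabeki

Rule 1 (nasal place assimilation): /n/ precedes the labial consonant /w/, so it assimilates in place to [m]. /n/ precedes the labial consonant /p/, so it assimilates in place to [m]. /anwunpesapek/ → amwumpesapek.
Rule 2 (nasal place assimilation): no segment meets the environment; /amwumpesapek/ is unchanged.
Rule 3 (post-nasal voicing): /p/ is a voiceless stop immediately after the nasal /m/, so it voices to [b]. /amwumpesapek/ → amwumbesapek.
Rule 4 (intervocalic voicing): /s/ is a voiceless obstruent between vowels /e/ and /a/, so it voices to [z]. /p/ is a voiceless obstruent between vowels /a/ and /e/, so it voices to [b]. /amwumbesapek/ → amwumbezabek.
Rule 5 (final i-epenthesis): the form ends in the consonant /k/, so [i] is inserted word-finally. /amwumbezabek/ → amwumbezabeki.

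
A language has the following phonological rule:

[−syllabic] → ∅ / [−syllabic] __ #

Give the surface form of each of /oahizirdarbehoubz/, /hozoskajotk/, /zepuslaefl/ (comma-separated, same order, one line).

oahizirdarbehoub, hozoskajot, zepuslaef

/oahizirdarbehoubz/: /z/ is the second consonant of a word-final cluster /bz/, so it deletes. → [oahizirdarbehoub].
/hozoskajotk/: /k/ is the second consonant of a word-final cluster /tk/, so it deletes. → [hozoskajot].
/zepuslaefl/: /l/ is the second consonant of a word-final cluster /fl/, so it deletes. → [zepuslaef].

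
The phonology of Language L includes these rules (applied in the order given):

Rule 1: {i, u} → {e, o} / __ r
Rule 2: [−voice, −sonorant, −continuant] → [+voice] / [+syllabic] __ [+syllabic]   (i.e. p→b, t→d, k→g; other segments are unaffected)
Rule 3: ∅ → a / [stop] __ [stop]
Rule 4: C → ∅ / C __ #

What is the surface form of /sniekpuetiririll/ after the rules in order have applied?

sniekapuedereril

Rule 1 (pre-rhotic lowering): /i/ is a high vowel immediately before /r/, so it lowers to [e]. /i/ is a high vowel immediately before /r/, so it lowers to [e]. /sniekpuetiririll/ → sniekpuetererill.
Rule 2 (intervocalic voicing): /t/ is a voiceless stop between vowels /e/ and /e/, so it voices to [d]. /sniekpuetererill/ → sniekpuedererill.
Rule 3 (stop-cluster a-epenthesis): /k/ and /p/ form a stop–stop cluster, so [a] is inserted between them. /sniekpuedererill/ → sniekapuedererill.
Rule 4 (final cluster simplification): /l/ is the second consonant of a word-final cluster /ll/, so it deletes. /sniekapuedererill/ → sniekapuedereril.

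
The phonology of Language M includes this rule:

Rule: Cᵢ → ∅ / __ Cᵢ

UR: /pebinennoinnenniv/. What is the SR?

pebinenoineniv

/nn/ is a geminate; the first /n/ deletes.
/nn/ is a geminate; the first /n/ deletes.
/nn/ is a geminate; the first /n/ deletes.
The other instances of /p/, /b/, /n/, /v/ do not occur in the required environment and remain unchanged.
Surface form: [pebinenoineniv].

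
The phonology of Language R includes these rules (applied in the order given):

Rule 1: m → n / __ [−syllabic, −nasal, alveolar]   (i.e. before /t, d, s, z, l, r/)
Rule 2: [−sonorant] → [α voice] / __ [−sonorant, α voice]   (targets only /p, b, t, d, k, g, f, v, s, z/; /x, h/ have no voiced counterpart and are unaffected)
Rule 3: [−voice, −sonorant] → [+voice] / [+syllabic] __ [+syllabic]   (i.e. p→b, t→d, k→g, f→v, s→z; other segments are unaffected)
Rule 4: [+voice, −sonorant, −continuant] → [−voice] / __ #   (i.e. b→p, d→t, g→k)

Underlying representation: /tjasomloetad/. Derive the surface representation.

tjazonloedat

Rule 1 (nasal place assimilation): /m/ precedes the alveolar consonant /l/, so it assimilates in place to [n]. /tjasomloetad/ → tjasonloetad.
Rule 2 (regressive voicing assimilation): no segment meets the environment; /tjasonloetad/ is unchanged.
Rule 3 (intervocalic voicing): /s/ is a voiceless obstruent between vowels /a/ and /o/, so it voices to [z]. /t/ is a voiceless obstruent between vowels /e/ and /a/, so it voices to [d]. /tjasonloetad/ → tjazonloedad.
Rule 4 (final devoicing): /d/ is a voiced stop in word-final position, so it devoices to [t]. /tjazonloedad/ → tjazonloedat.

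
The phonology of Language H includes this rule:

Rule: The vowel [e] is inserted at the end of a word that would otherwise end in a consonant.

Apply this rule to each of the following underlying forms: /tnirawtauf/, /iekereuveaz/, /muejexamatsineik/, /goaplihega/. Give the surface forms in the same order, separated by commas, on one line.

tnirawtaufe, iekereuveaze, muejexamatsineike, goaplihega

/tnirawtauf/: the form ends in the consonant /f/, so [e] is inserted word-finally. → [tnirawtaufe].
/iekereuveaz/: the form ends in the consonant /z/, so [e] is inserted word-finally. → [iekereuveaze].
/muejexamatsineik/: the form ends in the consonant /k/, so [e] is inserted word-finally. → [muejexamatsineike].
/goaplihega/: the rule's environment is not met; surfaces unchanged as [goaplihega].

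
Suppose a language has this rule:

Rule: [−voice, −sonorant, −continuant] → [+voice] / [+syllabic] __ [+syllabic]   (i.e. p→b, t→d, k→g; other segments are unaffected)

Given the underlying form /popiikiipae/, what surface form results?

/p/ is a voiceless stop between vowels /o/ and /i/, so it voices to [b].
/k/ is a voiceless stop between vowels /i/ and /i/, so it voices to [g].
/p/ is a voiceless stop between vowels /i/ and /a/, so it voices to [b].
Surface form: [pobiigiibae].

pobiigiibae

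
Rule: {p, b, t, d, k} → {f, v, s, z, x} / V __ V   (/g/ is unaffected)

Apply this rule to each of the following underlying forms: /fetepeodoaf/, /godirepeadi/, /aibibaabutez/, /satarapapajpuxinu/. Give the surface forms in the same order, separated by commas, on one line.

/fetepeodoaf/: /t/ is a stop between vowels /e/ and /e/, so it spirantizes to the fricative [s]. /p/ is a stop between vowels /e/ and /e/, so it spirantizes to the fricative [f]. /d/ is a stop between vowels /o/ and /o/, so it spirantizes to the fricative [z]. → [fesefeozoaf].
/godirepeadi/: /d/ is a stop between vowels /o/ and /i/, so it spirantizes to the fricative [z]. /p/ is a stop between vowels /e/ and /e/, so it spirantizes to the fricative [f]. /d/ is a stop between vowels /a/ and /i/, so it spirantizes to the fricative [z]. → [gozirefeazi].
/aibibaabutez/: /b/ is a stop between vowels /i/ and /i/, so it spirantizes to the fricative [v]. /b/ is a stop between vowels /i/ and /a/, so it spirantizes to the fricative [v]. /b/ is a stop between vowels /a/ and /u/, so it spirantizes to the fricative [v]. /t/ is a stop between vowels /u/ and /e/, so it spirantizes to the fricative [s]. → [aivivaavusez].
/satarapapajpuxinu/: /t/ is a stop between vowels /a/ and /a/, so it spirantizes to the fricative [s]. /p/ is a stop between vowels /a/ and /a/, so it spirantizes to the fricative [f]. /p/ is a stop between vowels /a/ and /a/, so it spirantizes to the fricative [f]. → [sasarafafajpuxinu].

fesefeozoaf, gozirefeazi, aivivaavusez, sasarafafajpuxinu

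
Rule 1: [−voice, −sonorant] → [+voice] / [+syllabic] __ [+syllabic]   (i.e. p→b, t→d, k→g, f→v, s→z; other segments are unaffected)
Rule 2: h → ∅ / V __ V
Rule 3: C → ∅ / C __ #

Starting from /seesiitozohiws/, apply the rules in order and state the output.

Rule 1 (intervocalic voicing): /s/ is a voiceless obstruent between vowels /e/ and /i/, so it voices to [z]. /t/ is a voiceless obstruent between vowels /i/ and /o/, so it voices to [d]. /seesiitozohiws/ → seeziidozohiws.
Rule 2 (intervocalic h-deletion): /h/ occurs between vowels /o/ and /i/, so it deletes. /seeziidozohiws/ → seeziidozoiws.
Rule 3 (final cluster simplification): /s/ is the second consonant of a word-final cluster /ws/, so it deletes. /seeziidozoiws/ → seeziidozoiw.

seeziidozoiw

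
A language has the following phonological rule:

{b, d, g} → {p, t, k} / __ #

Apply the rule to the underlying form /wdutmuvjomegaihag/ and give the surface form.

/g/ is a voiced stop in word-final position, so it devoices to [k].
Surface form: [wdutmuvjomegaihak].

wdutmuvjomegaihak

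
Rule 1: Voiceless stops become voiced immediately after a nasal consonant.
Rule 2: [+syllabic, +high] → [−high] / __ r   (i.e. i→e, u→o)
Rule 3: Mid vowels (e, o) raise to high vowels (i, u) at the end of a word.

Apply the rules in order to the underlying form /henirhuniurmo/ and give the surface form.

henerhuniormu

Rule 1 (post-nasal voicing): no segment meets the environment; /henirhuniurmo/ is unchanged.
Rule 2 (pre-rhotic lowering): /i/ is a high vowel immediately before /r/, so it lowers to [e]. /u/ is a high vowel immediately before /r/, so it lowers to [o]. /henirhuniurmo/ → henerhuniormo.
Rule 3 (final vowel raising): /o/ is a mid vowel in word-final position, so it raises to [u]. /henerhuniormo/ → henerhuniormu.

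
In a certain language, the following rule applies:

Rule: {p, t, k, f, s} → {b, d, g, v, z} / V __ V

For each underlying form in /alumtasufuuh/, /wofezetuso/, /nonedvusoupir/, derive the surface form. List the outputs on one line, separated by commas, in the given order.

alumtazuvuuh, wovezeduzo, nonedvuzoubir

/alumtasufuuh/: /s/ is a voiceless obstruent between vowels /a/ and /u/, so it voices to [z]. /f/ is a voiceless obstruent between vowels /u/ and /u/, so it voices to [v]. → [alumtazuvuuh].
/wofezetuso/: /f/ is a voiceless obstruent between vowels /o/ and /e/, so it voices to [v]. /t/ is a voiceless obstruent between vowels /e/ and /u/, so it voices to [d]. /s/ is a voiceless obstruent between vowels /u/ and /o/, so it voices to [z]. → [wovezeduzo].
/nonedvusoupir/: /s/ is a voiceless obstruent between vowels /u/ and /o/, so it voices to [z]. /p/ is a voiceless obstruent between vowels /u/ and /i/, so it voices to [b]. → [nonedvuzoubir].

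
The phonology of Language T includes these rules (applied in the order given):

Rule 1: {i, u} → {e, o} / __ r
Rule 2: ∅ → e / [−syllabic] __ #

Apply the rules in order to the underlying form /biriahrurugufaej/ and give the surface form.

Rule 1 (pre-rhotic lowering): /i/ is a high vowel immediately before /r/, so it lowers to [e]. /u/ is a high vowel immediately before /r/, so it lowers to [o]. /biriahrurugufaej/ → beriahrorugufaej.
Rule 2 (final e-epenthesis): the form ends in the consonant /j/, so [e] is inserted word-finally. /beriahrorugufaej/ → beriahrorugufaeje.

beriahrorugufaeje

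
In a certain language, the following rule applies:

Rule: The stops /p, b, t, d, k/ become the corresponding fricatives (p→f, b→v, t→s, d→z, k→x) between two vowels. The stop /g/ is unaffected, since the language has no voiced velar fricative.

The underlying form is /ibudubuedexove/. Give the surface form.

ivuzuvuezexove

/b/ is a stop between vowels /i/ and /u/, so it spirantizes to the fricative [v].
/d/ is a stop between vowels /u/ and /u/, so it spirantizes to the fricative [z].
/b/ is a stop between vowels /u/ and /u/, so it spirantizes to the fricative [v].
/d/ is a stop between vowels /e/ and /e/, so it spirantizes to the fricative [z].
Surface form: [ivuzuvuezexove].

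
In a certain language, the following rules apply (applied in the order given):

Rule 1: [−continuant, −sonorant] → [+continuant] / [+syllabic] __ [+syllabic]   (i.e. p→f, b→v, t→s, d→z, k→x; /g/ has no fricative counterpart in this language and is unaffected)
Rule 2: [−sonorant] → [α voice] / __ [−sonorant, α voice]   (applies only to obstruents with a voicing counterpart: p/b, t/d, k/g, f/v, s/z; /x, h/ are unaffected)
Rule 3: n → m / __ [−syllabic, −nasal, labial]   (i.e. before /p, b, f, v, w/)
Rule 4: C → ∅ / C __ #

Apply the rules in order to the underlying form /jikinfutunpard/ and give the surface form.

jiximfusumpar

Rule 1 (intervocalic spirantization): /k/ is a stop between vowels /i/ and /i/, so it spirantizes to the fricative [x]. /t/ is a stop between vowels /u/ and /u/, so it spirantizes to the fricative [s]. /jikinfutunpard/ → jixinfusunpard.
Rule 2 (regressive voicing assimilation): no segment meets the environment; /jixinfusunpard/ is unchanged.
Rule 3 (nasal place assimilation): /n/ precedes the labial consonant /f/, so it assimilates in place to [m]. /n/ precedes the labial consonant /p/, so it assimilates in place to [m]. /jixinfusunpard/ → jiximfusumpard.
Rule 4 (final cluster simplification): /d/ is the second consonant of a word-final cluster /rd/, so it deletes. /jiximfusumpard/ → jiximfusumpar.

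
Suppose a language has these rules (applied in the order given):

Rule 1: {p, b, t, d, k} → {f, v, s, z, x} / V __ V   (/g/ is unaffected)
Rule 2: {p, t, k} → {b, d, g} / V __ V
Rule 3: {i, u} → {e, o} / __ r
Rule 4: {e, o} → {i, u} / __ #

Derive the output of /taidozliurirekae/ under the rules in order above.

taizozliorerexai

Rule 1 (intervocalic spirantization): /d/ is a stop between vowels /i/ and /o/, so it spirantizes to the fricative [z]. /k/ is a stop between vowels /e/ and /a/, so it spirantizes to the fricative [x]. /taidozliurirekae/ → taizozliurirexae.
Rule 2 (intervocalic voicing): no segment meets the environment; /taizozliurirexae/ is unchanged.
Rule 3 (pre-rhotic lowering): /u/ is a high vowel immediately before /r/, so it lowers to [o]. /i/ is a high vowel immediately before /r/, so it lowers to [e]. /taizozliurirexae/ → taizozliorerexae.
Rule 4 (final vowel raising): /e/ is a mid vowel in word-final position, so it raises to [i]. /taizozliorerexae/ → taizozliorerexai.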